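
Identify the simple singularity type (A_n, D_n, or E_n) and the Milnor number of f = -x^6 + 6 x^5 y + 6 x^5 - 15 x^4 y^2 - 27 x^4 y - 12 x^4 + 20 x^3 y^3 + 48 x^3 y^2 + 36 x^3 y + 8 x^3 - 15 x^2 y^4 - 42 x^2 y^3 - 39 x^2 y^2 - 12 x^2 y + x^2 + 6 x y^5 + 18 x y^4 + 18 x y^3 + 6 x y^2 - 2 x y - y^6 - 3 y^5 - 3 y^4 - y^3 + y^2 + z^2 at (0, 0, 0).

Type A2, Milnor number mu = 2.

The Hessian of f at 0 is [[2, -2, 0], [-2, 2, 0], [0, 0, 2]] with rank 2, so corank 1. A Groebner basis of the Jacobian ideal J(f) in C{x,y,z} is {y^2, x - y, z}; counting standard monomials gives mu = 2. Corank 1: A-series; mu = 2 gives A_2.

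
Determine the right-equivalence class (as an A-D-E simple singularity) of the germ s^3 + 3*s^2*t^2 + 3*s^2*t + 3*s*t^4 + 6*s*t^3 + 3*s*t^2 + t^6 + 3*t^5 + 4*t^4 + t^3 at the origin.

E6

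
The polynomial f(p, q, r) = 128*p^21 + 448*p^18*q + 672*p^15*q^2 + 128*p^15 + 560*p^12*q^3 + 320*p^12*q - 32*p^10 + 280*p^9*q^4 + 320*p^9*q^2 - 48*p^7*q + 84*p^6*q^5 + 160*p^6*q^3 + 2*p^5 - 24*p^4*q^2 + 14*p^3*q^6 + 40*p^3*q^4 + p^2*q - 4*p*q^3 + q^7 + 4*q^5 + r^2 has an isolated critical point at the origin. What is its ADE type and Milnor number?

The Hessian of f at 0 has rank 1. Corank 2; j^3 = p^2*q has shape L^2 M (L != M), so D-series; mu = 8 gives D_8.

Type D8, Milnor number mu = 8.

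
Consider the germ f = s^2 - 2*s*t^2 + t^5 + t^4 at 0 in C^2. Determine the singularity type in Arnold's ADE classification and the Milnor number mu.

Type A4, Milnor number mu = 4.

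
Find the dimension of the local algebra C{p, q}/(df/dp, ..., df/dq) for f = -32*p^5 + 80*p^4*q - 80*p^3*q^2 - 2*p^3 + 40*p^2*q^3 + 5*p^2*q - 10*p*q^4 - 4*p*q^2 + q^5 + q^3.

The Hessian of f at 0 has rank 0. Corank 2; j^3 = -(p - q)^2*(2*p - q) has shape L^2 M (L != M), so D-series; mu = 6 gives D_6.

6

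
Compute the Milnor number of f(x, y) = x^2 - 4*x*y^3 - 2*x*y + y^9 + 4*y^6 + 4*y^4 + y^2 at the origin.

8

The Hessian of f at 0 has rank 1. Corank 1: A-series; mu = 8 gives A_8.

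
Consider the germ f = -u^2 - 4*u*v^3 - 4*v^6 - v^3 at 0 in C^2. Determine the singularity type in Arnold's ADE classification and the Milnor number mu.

Type A_2, Milnor number mu = 2.

The Hessian of f at 0 has rank 1. Corank 1: A-series; mu = 2 gives A_2.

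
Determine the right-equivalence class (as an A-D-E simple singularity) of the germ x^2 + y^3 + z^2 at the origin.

The Hessian of f at 0 has rank 2. Corank 1: A-series; mu = 2 gives A_2.

A_2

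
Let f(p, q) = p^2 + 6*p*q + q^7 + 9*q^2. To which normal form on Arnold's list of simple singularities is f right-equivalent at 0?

A_{6}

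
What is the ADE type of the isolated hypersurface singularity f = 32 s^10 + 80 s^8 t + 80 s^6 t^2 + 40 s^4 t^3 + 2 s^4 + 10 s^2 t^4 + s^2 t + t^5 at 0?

D6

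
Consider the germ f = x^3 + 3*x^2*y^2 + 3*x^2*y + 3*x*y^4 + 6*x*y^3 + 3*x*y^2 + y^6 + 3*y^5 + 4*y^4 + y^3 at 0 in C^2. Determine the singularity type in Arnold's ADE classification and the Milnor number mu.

Type E6, Milnor number mu = 6.

The Hessian of f at 0 is [[0, 0], [0, 0]] with rank 0, so corank 2. A Groebner basis of the Jacobian ideal J(f) in C{x,y} is {x^3 + 3*x^2/2 + 3*x*y + 3*y^2/2, x^2*y - x^2 - 2*x*y - y^2, x^2/2 + x*y^2 + x*y + y^2/2, y^3}; counting standard monomials gives mu = 6. Corank 2; j^3 = (x + y)^3 is a perfect cube, so E-series; the 4-jet and mu = 6 give E_6.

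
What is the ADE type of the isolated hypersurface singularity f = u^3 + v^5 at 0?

E8

The Hessian of f at 0 is [[0, 0], [0, 0]] with rank 0, so corank 2. A Groebner basis of the Jacobian ideal J(f) in C{u,v} is {v^4, u^2}; counting standard monomials gives mu = 8. Corank 2; j^3 = u^3 is a perfect cube, so E-series; the 5-jet and mu = 8 give E_8.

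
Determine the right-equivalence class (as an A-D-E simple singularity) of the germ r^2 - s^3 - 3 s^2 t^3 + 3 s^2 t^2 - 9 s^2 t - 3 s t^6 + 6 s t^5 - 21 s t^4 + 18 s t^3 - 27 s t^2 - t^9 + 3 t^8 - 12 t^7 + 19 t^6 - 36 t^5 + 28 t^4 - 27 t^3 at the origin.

E_6

The Hessian of f at 0 has rank 1. Corank 2; j^3 = -(s + 3*t)^3 is a perfect cube, so E-series; the 4-jet and mu = 6 give E_6.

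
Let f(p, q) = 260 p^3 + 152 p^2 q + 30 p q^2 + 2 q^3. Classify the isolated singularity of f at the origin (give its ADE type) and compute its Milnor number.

Type D4, Milnor number mu = 4.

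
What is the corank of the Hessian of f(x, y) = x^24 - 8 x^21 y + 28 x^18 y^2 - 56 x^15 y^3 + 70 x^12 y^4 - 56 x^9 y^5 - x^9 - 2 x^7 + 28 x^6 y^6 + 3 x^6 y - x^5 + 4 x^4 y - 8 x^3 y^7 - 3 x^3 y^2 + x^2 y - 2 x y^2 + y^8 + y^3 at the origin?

Hessian at 0 has rank 0.

2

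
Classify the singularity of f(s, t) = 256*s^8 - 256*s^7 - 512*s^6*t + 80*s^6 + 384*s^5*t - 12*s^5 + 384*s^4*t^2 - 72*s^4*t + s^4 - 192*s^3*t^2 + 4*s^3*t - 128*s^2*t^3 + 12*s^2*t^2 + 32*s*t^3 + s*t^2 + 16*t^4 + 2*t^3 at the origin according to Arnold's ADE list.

The Hessian of f at 0 has rank 0. Corank 2; j^3 = t^2*(s + 2*t) has shape L^2 M (L != M), so D-series; mu = 5 gives D_5.

D_5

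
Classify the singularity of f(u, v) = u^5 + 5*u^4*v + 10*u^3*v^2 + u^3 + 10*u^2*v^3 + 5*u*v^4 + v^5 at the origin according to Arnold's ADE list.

E_8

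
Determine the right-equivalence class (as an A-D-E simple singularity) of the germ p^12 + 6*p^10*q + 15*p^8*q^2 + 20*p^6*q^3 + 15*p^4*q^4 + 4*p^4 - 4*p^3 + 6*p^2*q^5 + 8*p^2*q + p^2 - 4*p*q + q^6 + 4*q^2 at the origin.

The Hessian of f at 0 has rank 1. Corank 1: A-series; mu = 5 gives A_5.

A_5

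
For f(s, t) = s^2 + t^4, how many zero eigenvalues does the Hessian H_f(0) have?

1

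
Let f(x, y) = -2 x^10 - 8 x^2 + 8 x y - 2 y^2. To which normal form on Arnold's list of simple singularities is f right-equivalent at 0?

The Hessian of f at 0 has rank 1. Corank 1: A-series; mu = 9 gives A_9.

A9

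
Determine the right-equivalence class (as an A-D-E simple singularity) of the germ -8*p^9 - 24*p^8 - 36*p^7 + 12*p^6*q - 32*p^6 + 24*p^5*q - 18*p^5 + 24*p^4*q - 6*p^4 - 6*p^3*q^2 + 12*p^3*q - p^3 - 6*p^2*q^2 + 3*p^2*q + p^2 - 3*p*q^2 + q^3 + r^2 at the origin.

A_2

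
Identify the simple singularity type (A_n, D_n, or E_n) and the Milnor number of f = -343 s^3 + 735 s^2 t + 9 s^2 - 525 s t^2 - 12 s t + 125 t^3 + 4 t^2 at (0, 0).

Type A2, Milnor number mu = 2.

The Hessian of f at 0 is [[18, -12], [-12, 8]] with rank 1, so corank 1. A Groebner basis of the Jacobian ideal J(f) in C{s,t} is {t^2, s - 2*t/3}; counting standard monomials gives mu = 2. Corank 1: A-series; mu = 2 gives A_2.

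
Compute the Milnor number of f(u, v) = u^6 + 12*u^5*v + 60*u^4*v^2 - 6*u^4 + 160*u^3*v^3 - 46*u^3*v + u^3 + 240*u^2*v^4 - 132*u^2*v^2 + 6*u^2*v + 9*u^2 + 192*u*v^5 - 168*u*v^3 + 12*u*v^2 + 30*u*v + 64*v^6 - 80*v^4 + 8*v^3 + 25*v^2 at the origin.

The Hessian of f at 0 is [[18, 30], [30, 50]] with rank 1, so corank 1. A Groebner basis of the Jacobian ideal J(f) in C{u,v} is {v^2, u + 5*v/3}; counting standard monomials gives mu = 2. Corank 1: A-series; mu = 2 gives A_2.

2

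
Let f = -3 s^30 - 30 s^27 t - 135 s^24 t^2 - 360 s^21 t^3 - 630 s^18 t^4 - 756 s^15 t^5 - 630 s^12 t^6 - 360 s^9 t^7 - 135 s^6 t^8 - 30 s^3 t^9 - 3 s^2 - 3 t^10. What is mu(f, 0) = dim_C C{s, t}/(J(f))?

9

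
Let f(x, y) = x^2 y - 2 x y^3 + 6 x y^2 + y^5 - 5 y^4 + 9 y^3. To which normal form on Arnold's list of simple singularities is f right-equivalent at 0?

D5

The Hessian of f at 0 has rank 0. Corank 2; j^3 = y*(x + 3*y)^2 has shape L^2 M (L != M), so D-series; mu = 5 gives D_5.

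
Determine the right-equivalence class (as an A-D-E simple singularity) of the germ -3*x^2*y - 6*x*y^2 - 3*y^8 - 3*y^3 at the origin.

The Hessian of f at 0 is [[0, 0], [0, 0]] with rank 0, so corank 2. A Groebner basis of the Jacobian ideal J(f) in C{x,y} is {x^2/8 + y^7 - y^2/8, x^3 + y^3, x*y + y^2}; counting standard monomials gives mu = 9. Corank 2; j^3 = -3*y*(x + y)^2 has shape L^2 M (L != M), so D-series; mu = 9 gives D_9.

D9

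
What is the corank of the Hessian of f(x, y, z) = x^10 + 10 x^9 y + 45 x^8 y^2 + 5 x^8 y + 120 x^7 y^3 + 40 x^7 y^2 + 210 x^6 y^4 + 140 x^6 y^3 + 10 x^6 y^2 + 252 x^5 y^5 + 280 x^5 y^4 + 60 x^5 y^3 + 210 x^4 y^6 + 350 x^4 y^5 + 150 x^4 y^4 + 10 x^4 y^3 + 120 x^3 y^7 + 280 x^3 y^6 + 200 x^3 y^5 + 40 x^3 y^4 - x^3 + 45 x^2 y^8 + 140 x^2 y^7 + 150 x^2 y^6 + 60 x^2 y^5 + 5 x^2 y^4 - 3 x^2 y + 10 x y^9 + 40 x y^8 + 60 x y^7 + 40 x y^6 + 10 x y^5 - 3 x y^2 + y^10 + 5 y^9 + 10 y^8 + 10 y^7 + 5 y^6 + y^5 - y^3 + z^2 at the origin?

Hessian at 0 has rank 1.

2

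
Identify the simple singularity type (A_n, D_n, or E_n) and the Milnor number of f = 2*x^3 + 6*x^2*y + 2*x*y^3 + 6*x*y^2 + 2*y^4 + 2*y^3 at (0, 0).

The Hessian of f at 0 has rank 0. Corank 2; j^3 = 2*(x + y)^3 is a perfect cube, so E-series; the 4-jet and mu = 7 give E_7.

Type E7, Milnor number mu = 7.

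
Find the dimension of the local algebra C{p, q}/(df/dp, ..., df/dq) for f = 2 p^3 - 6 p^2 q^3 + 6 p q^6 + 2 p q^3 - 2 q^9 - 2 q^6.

7

The Hessian of f at 0 is [[0, 0], [0, 0]] with rank 0, so corank 2. A Groebner basis of the Jacobian ideal J(f) in C{p,q} is {p^3, p*q^2, 3*p^2 + q^3}; counting standard monomials gives mu = 7. Corank 2; j^3 = 2*p^3 is a perfect cube, so E-series; the 4-jet and mu = 7 give E_7.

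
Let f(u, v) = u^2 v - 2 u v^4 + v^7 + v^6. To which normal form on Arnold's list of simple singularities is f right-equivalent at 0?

D7

The Hessian of f at 0 has rank 0. Corank 2; j^3 = u^2*v has shape L^2 M (L != M), so D-series; mu = 7 gives D_7.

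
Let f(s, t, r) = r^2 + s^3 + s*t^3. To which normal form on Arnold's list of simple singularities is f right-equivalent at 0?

E_7

The Hessian of f at 0 is [[0, 0, 0], [0, 0, 0], [0, 0, 2]] with rank 1, so corank 2. A Groebner basis of the Jacobian ideal J(f) in C{s,t,r} is {s^3, s*t^2, 3*s^2 + t^3, r}; counting standard monomials gives mu = 7. Corank 2; j^3 = s^3 is a perfect cube, so E-series; the 4-jet and mu = 7 give E_7.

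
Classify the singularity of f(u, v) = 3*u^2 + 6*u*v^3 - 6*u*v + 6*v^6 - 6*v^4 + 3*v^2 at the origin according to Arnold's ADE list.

A5

The Hessian of f at 0 is [[6, -6], [-6, 6]] with rank 1, so corank 1. A Groebner basis of the Jacobian ideal J(f) in C{u,v} is {u*v^2 + u - v, u + v^3 - v, u^2 - 2*u*v + v^2}; counting standard monomials gives mu = 5. Corank 1: A-series; mu = 5 gives A_5.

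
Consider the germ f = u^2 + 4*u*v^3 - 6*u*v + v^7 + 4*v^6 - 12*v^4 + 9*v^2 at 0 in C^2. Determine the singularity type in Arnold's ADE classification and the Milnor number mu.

The Hessian of f at 0 is [[2, -6], [-6, 18]] with rank 1, so corank 1. A Groebner basis of the Jacobian ideal J(f) in C{u,v} is {u/2 + v^3 - 3*v/2, u^2 - 6*u*v + 9*v^2}; counting standard monomials gives mu = 6. Corank 1: A-series; mu = 6 gives A_6.

Type A6, Milnor number mu = 6.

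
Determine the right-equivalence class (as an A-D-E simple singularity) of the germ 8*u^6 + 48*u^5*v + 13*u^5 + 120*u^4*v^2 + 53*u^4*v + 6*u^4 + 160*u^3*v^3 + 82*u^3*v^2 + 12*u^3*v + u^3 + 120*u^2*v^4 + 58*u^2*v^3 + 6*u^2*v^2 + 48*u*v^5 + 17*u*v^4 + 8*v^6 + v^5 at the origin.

E8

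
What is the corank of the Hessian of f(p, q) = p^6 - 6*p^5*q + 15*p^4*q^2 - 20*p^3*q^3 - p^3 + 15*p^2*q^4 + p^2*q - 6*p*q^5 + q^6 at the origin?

Hessian at 0 has rank 0.

2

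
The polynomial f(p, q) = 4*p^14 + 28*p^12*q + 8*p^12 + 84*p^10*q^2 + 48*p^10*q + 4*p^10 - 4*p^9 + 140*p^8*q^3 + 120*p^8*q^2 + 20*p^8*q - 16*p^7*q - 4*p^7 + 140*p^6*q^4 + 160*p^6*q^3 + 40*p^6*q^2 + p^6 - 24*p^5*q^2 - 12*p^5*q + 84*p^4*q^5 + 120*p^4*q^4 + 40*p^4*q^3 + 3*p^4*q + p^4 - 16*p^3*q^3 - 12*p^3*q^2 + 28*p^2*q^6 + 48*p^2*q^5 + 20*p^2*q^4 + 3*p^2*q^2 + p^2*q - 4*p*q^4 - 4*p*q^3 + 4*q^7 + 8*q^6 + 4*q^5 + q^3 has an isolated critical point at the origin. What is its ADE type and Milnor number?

Type D_{4}, Milnor number mu = 4.

The Hessian of f at 0 is [[0, 0], [0, 0]] with rank 0, so corank 2. A Groebner basis of the Jacobian ideal J(f) in C{p,q} is {q^3, p^2 + 3*q^2, p*q}; counting standard monomials gives mu = 4. Corank 2; j^3 = q*(p^2 + q^2) splits into three distinct lines over C (the quadratic factor has nonzero discriminant), so D_4.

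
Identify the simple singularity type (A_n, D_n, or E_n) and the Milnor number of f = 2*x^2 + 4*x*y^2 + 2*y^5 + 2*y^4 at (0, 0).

The Hessian of f at 0 has rank 1. Corank 1: A-series; mu = 4 gives A_4.

Type A_4, Milnor number mu = 4.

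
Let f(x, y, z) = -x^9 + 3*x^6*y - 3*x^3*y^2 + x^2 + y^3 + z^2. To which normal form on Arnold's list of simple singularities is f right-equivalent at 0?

A2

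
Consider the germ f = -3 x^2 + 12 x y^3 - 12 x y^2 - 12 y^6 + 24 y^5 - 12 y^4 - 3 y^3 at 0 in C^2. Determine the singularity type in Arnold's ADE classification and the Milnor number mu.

The Hessian of f at 0 is [[-6, 0], [0, 0]] with rank 1, so corank 1. A Groebner basis of the Jacobian ideal J(f) in C{x,y} is {y^2, x}; counting standard monomials gives mu = 2. Corank 1: A-series; mu = 2 gives A_2.

Type A2, Milnor number mu = 2.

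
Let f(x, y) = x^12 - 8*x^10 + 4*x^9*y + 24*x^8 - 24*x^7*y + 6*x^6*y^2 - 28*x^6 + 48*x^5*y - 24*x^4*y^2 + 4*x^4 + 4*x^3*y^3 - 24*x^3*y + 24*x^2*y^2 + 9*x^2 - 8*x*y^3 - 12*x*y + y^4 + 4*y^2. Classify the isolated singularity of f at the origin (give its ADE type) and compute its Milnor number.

Type A_{3}, Milnor number mu = 3.

The Hessian of f at 0 has rank 1. Corank 1: A-series; mu = 3 gives A_3.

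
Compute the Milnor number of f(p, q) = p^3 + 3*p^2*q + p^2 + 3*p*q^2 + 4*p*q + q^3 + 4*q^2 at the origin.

2

The Hessian of f at 0 has rank 1. Corank 1: A-series; mu = 2 gives A_2.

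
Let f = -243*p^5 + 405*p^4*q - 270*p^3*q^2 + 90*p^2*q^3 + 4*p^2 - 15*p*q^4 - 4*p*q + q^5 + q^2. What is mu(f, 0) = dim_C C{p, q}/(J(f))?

The Hessian of f at 0 has rank 1. Corank 1: A-series; mu = 4 gives A_4.

4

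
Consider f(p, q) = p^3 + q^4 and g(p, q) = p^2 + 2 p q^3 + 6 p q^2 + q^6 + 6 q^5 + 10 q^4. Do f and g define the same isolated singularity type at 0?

No.

The Hessian of f at 0 has rank 0. Corank 2; j^3 = p^3 is a perfect cube, so E-series; the 4-jet and mu = 6 give E_6. The Hessian of g at 0 has rank 1. Corank 1: A-series; mu = 3 gives A_3. f is E_6 but g is A_3, hence not right-equivalent.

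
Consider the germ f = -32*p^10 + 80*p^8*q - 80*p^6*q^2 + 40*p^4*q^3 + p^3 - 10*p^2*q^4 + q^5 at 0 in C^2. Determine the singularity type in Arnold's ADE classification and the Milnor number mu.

Type E8, Milnor number mu = 8.

The Hessian of f at 0 has rank 0. Corank 2; j^3 = p^3 is a perfect cube, so E-series; the 5-jet and mu = 8 give E_8.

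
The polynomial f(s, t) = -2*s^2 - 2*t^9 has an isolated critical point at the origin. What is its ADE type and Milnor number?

The Hessian of f at 0 is [[-4, 0], [0, 0]] with rank 1, so corank 1. A Groebner basis of the Jacobian ideal J(f) in C{s,t} is {t^8, s}; counting standard monomials gives mu = 8. Corank 1: A-series; mu = 8 gives A_8.

Type A_{8}, Milnor number mu = 8.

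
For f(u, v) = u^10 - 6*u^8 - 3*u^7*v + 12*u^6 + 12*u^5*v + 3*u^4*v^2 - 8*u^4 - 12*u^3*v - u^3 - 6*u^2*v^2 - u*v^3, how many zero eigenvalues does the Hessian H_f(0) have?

2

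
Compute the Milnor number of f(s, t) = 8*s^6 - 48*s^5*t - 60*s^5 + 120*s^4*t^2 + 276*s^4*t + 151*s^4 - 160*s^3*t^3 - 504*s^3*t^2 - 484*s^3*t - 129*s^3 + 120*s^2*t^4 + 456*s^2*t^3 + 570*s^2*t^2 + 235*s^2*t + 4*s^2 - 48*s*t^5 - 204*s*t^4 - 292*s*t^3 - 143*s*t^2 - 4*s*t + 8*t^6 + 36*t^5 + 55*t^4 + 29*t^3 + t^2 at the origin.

2

The Hessian of f at 0 has rank 1. Corank 1: A-series; mu = 2 gives A_2.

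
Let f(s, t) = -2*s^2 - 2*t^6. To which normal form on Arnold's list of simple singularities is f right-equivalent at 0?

A_{5}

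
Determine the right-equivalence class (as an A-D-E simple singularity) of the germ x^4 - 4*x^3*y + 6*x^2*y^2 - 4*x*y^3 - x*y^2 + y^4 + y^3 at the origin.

D5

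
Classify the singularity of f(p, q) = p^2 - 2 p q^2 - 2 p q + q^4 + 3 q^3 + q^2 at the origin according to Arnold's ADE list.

A_2

The Hessian of f at 0 has rank 1. Corank 1: A-series; mu = 2 gives A_2.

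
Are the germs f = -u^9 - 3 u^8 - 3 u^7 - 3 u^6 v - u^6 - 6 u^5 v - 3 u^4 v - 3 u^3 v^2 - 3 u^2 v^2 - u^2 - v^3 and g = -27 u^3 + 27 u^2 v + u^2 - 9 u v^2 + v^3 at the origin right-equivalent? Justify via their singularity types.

The Hessian of f at 0 has rank 1. Corank 1: A-series; mu = 2 gives A_2. The Hessian of g at 0 has rank 1. Corank 1: A-series; mu = 2 gives A_2. Both have type A_2, hence right-equivalent.

Yes.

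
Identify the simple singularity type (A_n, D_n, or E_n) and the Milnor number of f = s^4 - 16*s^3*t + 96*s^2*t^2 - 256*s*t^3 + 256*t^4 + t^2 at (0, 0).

The Hessian of f at 0 is [[0, 0], [0, 2]] with rank 1, so corank 1. A Groebner basis of the Jacobian ideal J(f) in C{s,t} is {s^3, t}; counting standard monomials gives mu = 3. Corank 1: A-series; mu = 3 gives A_3.

Type A3, Milnor number mu = 3.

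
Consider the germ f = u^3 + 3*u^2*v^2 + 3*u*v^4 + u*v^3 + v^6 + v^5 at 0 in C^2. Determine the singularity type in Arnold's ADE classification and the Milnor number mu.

Type E_7, Milnor number mu = 7.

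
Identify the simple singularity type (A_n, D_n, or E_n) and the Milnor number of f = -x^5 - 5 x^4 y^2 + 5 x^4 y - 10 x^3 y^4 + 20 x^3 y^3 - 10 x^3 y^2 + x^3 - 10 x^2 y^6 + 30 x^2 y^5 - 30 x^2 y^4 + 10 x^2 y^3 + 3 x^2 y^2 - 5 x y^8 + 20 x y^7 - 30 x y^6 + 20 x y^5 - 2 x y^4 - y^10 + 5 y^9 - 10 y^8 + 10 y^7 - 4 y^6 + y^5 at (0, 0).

Type E8, Milnor number mu = 8.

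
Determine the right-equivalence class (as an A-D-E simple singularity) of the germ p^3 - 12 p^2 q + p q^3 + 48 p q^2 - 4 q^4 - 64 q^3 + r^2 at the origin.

E_{7}

The Hessian of f at 0 has rank 1. Corank 2; j^3 = (p - 4*q)^3 is a perfect cube, so E-series; the 4-jet and mu = 7 give E_7.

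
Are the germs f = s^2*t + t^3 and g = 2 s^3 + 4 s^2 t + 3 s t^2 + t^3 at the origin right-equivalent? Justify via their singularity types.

Yes.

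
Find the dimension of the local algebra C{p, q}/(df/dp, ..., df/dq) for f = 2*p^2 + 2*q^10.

9

The Hessian of f at 0 is [[4, 0], [0, 0]] with rank 1, so corank 1. A Groebner basis of the Jacobian ideal J(f) in C{p,q} is {q^9, p}; counting standard monomials gives mu = 9. Corank 1: A-series; mu = 9 gives A_9.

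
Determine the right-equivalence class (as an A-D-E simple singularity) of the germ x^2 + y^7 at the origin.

The Hessian of f at 0 has rank 1. Corank 1: A-series; mu = 6 gives A_6.

A_6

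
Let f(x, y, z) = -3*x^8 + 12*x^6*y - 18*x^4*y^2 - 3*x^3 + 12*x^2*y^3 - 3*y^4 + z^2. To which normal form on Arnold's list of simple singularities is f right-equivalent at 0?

E6

The Hessian of f at 0 has rank 1. Corank 2; j^3 = -3*x^3 is a perfect cube, so E-series; the 4-jet and mu = 6 give E_6.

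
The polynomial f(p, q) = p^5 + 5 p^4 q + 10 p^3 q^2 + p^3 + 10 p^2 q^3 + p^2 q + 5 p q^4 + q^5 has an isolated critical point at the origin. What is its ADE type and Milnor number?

The Hessian of f at 0 is [[0, 0], [0, 0]] with rank 0, so corank 2. A Groebner basis of the Jacobian ideal J(f) in C{p,q} is {-p*q/5 + q^4, p*q^2, p^2 + p*q}; counting standard monomials gives mu = 6. Corank 2; j^3 = p^2*(p + q) has shape L^2 M (L != M), so D-series; mu = 6 gives D_6.

Type D6, Milnor number mu = 6.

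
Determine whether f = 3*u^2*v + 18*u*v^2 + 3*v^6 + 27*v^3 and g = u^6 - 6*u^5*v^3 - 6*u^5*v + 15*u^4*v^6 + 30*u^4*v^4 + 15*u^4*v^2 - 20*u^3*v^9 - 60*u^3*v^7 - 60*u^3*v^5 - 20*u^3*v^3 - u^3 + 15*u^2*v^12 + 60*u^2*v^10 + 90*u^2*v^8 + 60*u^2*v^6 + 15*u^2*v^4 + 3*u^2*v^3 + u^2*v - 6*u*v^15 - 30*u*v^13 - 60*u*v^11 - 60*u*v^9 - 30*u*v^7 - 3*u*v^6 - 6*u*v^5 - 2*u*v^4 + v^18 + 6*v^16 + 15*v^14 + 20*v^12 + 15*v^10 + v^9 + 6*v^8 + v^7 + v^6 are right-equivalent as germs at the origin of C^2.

Yes.

The Hessian of f at 0 has rank 0. Corank 2; j^3 = 3*v*(u + 3*v)^2 has shape L^2 M (L != M), so D-series; mu = 7 gives D_7. The Hessian of g at 0 has rank 0. Corank 2; j^3 = -u^2*(u - v) has shape L^2 M (L != M), so D-series; mu = 7 gives D_7. Both have type D_7, hence right-equivalent.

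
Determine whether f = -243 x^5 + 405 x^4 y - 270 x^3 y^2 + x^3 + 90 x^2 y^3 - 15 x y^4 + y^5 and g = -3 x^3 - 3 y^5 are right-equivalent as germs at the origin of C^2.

Yes.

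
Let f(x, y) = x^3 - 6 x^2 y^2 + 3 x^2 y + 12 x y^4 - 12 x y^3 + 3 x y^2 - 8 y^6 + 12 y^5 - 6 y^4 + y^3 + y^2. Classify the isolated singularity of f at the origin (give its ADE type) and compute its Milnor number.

Type A2, Milnor number mu = 2.

The Hessian of f at 0 has rank 1. Corank 1: A-series; mu = 2 gives A_2.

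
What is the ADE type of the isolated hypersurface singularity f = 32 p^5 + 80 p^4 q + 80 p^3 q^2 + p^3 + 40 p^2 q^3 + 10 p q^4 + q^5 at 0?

E8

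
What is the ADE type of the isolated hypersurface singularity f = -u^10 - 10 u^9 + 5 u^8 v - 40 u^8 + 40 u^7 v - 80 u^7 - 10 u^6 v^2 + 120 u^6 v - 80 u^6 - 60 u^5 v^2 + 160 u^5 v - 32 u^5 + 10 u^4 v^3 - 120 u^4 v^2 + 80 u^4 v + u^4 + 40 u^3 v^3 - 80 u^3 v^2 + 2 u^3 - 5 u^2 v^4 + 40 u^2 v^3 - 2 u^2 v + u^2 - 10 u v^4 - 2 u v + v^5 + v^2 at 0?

A_{4}

The Hessian of f at 0 has rank 1. Corank 1: A-series; mu = 4 gives A_4.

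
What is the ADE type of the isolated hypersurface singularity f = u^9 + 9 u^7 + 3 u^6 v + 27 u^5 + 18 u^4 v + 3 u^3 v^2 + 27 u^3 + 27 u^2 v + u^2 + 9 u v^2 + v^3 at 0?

A_2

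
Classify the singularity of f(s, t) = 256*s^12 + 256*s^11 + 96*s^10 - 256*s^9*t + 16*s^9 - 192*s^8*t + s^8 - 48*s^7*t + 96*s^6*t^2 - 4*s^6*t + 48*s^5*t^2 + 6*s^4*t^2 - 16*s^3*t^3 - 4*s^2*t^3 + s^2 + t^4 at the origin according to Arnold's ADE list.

The Hessian of f at 0 has rank 1. Corank 1: A-series; mu = 3 gives A_3.

A_3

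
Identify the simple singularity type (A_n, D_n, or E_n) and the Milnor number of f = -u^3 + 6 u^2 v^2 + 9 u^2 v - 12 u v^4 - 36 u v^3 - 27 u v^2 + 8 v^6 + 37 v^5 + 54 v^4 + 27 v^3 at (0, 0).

Type E8, Milnor number mu = 8.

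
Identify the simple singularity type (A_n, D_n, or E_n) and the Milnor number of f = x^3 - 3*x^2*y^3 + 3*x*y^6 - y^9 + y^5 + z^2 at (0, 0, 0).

Type E_{8}, Milnor number mu = 8.

The Hessian of f at 0 is [[0, 0, 0], [0, 0, 0], [0, 0, 2]] with rank 1, so corank 2. A Groebner basis of the Jacobian ideal J(f) in C{x,y,z} is {-x^2/2 + x*y^3, y^4, x^3, x^2*y, z}; counting standard monomials gives mu = 8. Corank 2; j^3 = x^3 is a perfect cube, so E-series; the 5-jet and mu = 8 give E_8.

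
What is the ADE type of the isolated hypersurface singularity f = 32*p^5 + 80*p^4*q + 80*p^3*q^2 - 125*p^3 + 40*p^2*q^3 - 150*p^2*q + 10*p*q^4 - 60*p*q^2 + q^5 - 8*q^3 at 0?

E8

The Hessian of f at 0 has rank 0. Corank 2; j^3 = -(5*p + 2*q)^3 is a perfect cube, so E-series; the 5-jet and mu = 8 give E_8.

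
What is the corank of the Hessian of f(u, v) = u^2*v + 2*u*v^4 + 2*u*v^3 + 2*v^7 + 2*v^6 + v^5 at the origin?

2

Hessian at 0 has rank 0.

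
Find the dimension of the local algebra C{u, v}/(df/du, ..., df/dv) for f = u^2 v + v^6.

7

The Hessian of f at 0 has rank 0. Corank 2; j^3 = u^2*v has shape L^2 M (L != M), so D-series; mu = 7 gives D_7.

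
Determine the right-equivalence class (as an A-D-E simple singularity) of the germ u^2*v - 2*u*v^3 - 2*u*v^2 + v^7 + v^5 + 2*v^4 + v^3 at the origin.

D_{8}

The Hessian of f at 0 has rank 0. Corank 2; j^3 = v*(u - v)^2 has shape L^2 M (L != M), so D-series; mu = 8 gives D_8.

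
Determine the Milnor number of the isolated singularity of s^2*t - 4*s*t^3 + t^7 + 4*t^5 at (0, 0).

The Hessian of f at 0 is [[0, 0], [0, 0]] with rank 0, so corank 2. A Groebner basis of the Jacobian ideal J(f) in C{s,t} is {s^2*t^2 + 4*s^2/7 - 8*s*t^2/7, s^3 + 8*s^2/7 - 16*s*t^2/7, -s*t/2 + t^3}; counting standard monomials gives mu = 8. Corank 2; j^3 = s^2*t has shape L^2 M (L != M), so D-series; mu = 8 gives D_8.

8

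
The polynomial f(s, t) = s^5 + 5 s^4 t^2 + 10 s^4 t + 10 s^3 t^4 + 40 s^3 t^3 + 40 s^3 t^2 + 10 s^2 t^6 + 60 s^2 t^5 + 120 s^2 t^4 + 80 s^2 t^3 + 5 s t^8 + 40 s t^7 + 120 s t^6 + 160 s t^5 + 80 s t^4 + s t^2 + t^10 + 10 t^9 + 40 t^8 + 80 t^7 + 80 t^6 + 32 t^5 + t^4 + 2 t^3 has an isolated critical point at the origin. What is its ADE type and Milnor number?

The Hessian of f at 0 has rank 0. Corank 2; j^3 = t^2*(s + 2*t) has shape L^2 M (L != M), so D-series; mu = 6 gives D_6.

Type D_6, Milnor number mu = 6.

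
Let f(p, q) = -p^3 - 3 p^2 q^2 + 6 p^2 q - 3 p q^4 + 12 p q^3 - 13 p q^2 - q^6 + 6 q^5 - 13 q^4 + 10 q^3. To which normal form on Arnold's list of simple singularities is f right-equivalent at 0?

D4

The Hessian of f at 0 is [[0, 0], [0, 0]] with rank 0, so corank 2. A Groebner basis of the Jacobian ideal J(f) in C{p,q} is {q^3, p^2 - 11*q^2/3, p*q - 2*q^2}; counting standard monomials gives mu = 4. Corank 2; j^3 = -(p - 2*q)*(p^2 - 4*p*q + 5*q^2) splits into three distinct lines over C (the quadratic factor has nonzero discriminant), so D_4.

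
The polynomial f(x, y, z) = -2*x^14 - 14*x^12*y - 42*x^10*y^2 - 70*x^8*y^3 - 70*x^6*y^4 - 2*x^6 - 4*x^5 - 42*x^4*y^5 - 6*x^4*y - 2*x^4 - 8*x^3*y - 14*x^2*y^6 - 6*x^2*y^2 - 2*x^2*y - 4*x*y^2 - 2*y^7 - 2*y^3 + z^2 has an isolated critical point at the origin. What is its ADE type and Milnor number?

Type D8, Milnor number mu = 8.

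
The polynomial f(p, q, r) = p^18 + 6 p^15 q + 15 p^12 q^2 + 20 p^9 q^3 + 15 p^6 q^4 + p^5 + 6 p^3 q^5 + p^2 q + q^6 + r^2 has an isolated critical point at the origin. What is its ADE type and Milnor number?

Type D_7, Milnor number mu = 7.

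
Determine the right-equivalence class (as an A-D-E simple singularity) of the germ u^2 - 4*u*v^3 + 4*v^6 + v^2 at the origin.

A_{1}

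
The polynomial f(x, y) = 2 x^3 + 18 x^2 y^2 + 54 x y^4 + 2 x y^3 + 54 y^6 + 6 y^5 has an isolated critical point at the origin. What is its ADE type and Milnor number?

The Hessian of f at 0 has rank 0. Corank 2; j^3 = 2*x^3 is a perfect cube, so E-series; the 4-jet and mu = 7 give E_7.

Type E_7, Milnor number mu = 7.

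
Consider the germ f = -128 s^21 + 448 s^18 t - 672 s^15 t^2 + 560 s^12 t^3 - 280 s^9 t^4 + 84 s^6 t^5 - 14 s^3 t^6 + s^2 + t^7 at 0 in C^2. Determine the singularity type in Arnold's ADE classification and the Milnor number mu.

Type A6, Milnor number mu = 6.

The Hessian of f at 0 is [[2, 0], [0, 0]] with rank 1, so corank 1. A Groebner basis of the Jacobian ideal J(f) in C{s,t} is {t^6, s}; counting standard monomials gives mu = 6. Corank 1: A-series; mu = 6 gives A_6.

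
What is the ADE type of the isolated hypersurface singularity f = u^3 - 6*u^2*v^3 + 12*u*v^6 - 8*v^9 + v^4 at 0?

E_{6}

The Hessian of f at 0 has rank 0. Corank 2; j^3 = u^3 is a perfect cube, so E-series; the 4-jet and mu = 6 give E_6.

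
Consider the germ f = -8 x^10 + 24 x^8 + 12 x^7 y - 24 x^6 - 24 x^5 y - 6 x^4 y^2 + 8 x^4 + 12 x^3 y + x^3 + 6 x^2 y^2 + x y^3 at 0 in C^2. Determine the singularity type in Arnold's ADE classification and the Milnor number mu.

Type E7, Milnor number mu = 7.

The Hessian of f at 0 is [[0, 0], [0, 0]] with rank 0, so corank 2. A Groebner basis of the Jacobian ideal J(f) in C{x,y} is {3*x^2/4 + y^4 + y^3/4, x^3, x^2*y - x^2/4 - y^3/12, x^2 + x*y^2 + y^3/3}; counting standard monomials gives mu = 7. Corank 2; j^3 = x^3 is a perfect cube, so E-series; the 4-jet and mu = 7 give E_7.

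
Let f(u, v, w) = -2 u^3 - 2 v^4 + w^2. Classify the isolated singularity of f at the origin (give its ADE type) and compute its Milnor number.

Type E_{6}, Milnor number mu = 6.

The Hessian of f at 0 has rank 1. Corank 2; j^3 = -2*u^3 is a perfect cube, so E-series; the 4-jet and mu = 6 give E_6.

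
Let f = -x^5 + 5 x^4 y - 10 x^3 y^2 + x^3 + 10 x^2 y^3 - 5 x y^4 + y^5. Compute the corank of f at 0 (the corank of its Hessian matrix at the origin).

2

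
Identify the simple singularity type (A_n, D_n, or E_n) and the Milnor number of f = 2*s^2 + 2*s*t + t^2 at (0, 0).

Type A1, Milnor number mu = 1.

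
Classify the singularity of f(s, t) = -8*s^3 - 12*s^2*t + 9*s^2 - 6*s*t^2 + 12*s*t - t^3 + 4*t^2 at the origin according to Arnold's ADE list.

A_{2}

The Hessian of f at 0 is [[18, 12], [12, 8]] with rank 1, so corank 1. A Groebner basis of the Jacobian ideal J(f) in C{s,t} is {t^2, s + 2*t/3}; counting standard monomials gives mu = 2. Corank 1: A-series; mu = 2 gives A_2.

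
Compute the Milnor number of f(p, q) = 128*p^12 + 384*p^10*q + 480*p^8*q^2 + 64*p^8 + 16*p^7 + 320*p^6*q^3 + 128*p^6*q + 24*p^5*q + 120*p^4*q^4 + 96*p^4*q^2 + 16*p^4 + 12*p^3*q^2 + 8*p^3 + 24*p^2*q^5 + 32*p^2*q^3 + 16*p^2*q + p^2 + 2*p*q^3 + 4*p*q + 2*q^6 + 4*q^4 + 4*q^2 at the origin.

The Hessian of f at 0 has rank 1. Corank 1: A-series; mu = 5 gives A_5.

5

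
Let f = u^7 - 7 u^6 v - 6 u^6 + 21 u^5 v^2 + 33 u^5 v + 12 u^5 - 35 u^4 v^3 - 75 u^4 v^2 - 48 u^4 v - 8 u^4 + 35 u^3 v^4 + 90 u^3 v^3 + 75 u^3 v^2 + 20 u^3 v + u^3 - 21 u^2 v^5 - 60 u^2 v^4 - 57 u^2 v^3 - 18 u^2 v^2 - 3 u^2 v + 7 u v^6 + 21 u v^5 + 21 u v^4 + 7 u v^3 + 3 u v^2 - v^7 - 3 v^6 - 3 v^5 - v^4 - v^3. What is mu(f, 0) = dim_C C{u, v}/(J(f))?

7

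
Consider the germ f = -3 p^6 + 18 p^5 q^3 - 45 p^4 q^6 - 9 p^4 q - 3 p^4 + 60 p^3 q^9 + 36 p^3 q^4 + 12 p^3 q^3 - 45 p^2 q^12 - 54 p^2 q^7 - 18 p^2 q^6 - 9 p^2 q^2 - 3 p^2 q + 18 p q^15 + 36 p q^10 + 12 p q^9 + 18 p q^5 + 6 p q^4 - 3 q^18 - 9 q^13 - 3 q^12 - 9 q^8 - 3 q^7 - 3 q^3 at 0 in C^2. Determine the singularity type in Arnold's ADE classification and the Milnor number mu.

Type D_4, Milnor number mu = 4.

The Hessian of f at 0 is [[0, 0], [0, 0]] with rank 0, so corank 2. A Groebner basis of the Jacobian ideal J(f) in C{p,q} is {q^3, p^2 + 3*q^2, p*q}; counting standard monomials gives mu = 4. Corank 2; j^3 = -3*q*(p^2 + q^2) splits into three distinct lines over C (the quadratic factor has nonzero discriminant), so D_4.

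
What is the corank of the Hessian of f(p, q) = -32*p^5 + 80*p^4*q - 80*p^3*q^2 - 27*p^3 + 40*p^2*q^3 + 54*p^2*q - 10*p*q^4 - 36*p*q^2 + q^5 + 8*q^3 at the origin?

2

Hessian at 0 has rank 0.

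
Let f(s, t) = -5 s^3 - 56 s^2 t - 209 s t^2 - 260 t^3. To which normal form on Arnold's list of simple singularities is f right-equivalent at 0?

D_4

The Hessian of f at 0 has rank 0. Corank 2; j^3 = -(s + 4*t)*(5*s^2 + 36*s*t + 65*t^2) splits into three distinct lines over C (the quadratic factor has nonzero discriminant), so D_4.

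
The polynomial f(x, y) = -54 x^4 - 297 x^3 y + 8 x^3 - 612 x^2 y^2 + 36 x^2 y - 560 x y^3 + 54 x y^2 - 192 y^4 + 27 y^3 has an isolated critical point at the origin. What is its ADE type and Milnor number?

Type E_{7}, Milnor number mu = 7.

The Hessian of f at 0 has rank 0. Corank 2; j^3 = (2*x + 3*y)^3 is a perfect cube, so E-series; the 4-jet and mu = 7 give E_7.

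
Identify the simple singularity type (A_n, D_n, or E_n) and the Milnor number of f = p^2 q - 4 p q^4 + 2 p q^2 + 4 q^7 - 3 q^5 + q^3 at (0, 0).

Type D_6, Milnor number mu = 6.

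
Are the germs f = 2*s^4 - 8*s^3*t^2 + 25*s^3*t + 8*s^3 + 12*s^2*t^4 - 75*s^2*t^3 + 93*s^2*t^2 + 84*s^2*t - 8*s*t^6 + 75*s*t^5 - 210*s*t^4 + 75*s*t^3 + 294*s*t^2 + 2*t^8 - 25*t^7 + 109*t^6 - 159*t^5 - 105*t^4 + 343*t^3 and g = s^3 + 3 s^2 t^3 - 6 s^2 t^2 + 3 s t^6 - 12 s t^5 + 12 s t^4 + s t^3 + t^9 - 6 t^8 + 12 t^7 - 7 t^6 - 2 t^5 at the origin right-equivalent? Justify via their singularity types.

Yes.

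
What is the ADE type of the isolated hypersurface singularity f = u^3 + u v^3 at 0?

The Hessian of f at 0 is [[0, 0], [0, 0]] with rank 0, so corank 2. A Groebner basis of the Jacobian ideal J(f) in C{u,v} is {u^3, u*v^2, 3*u^2 + v^3}; counting standard monomials gives mu = 7. Corank 2; j^3 = u^3 is a perfect cube, so E-series; the 4-jet and mu = 7 give E_7.

E_7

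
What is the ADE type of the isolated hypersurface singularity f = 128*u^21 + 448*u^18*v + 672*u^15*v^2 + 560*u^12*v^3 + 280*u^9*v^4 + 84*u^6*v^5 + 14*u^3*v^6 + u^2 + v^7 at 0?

A_6

The Hessian of f at 0 has rank 1. Corank 1: A-series; mu = 6 gives A_6.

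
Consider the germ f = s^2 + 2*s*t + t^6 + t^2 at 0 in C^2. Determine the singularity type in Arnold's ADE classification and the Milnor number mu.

Type A_{5}, Milnor number mu = 5.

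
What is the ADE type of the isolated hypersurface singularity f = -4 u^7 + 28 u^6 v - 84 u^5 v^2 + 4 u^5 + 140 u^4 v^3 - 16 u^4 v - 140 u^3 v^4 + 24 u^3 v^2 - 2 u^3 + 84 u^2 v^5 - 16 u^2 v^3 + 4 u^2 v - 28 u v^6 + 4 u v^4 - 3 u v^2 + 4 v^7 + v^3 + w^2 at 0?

D4

The Hessian of f at 0 has rank 1. Corank 2; j^3 = -(u - v)*(2*u^2 - 2*u*v + v^2) splits into three distinct lines over C (the quadratic factor has nonzero discriminant), so D_4.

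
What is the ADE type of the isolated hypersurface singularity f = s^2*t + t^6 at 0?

D_{7}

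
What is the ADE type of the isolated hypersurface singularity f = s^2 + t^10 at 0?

The Hessian of f at 0 has rank 1. Corank 1: A-series; mu = 9 gives A_9.

A_{9}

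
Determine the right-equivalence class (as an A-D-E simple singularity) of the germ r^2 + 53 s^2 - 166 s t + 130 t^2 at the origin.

The Hessian of f at 0 is [[106, -166, 0], [-166, 260, 0], [0, 0, 2]] with rank 3, so corank 0. A Groebner basis of the Jacobian ideal J(f) in C{s,t,r} is {s, t, r}; counting standard monomials gives mu = 1. Corank 0: nondegenerate Morse point, so A_1.

A_{1}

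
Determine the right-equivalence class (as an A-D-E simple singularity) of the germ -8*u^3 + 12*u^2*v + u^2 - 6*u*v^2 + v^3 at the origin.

A_{2}

The Hessian of f at 0 has rank 1. Corank 1: A-series; mu = 2 gives A_2.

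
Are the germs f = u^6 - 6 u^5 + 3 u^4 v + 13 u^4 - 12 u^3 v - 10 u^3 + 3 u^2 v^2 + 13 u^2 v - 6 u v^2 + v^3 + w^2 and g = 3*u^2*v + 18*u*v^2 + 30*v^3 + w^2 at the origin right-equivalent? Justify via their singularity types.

The Hessian of f at 0 is [[0, 0, 0], [0, 0, 0], [0, 0, 2]] with rank 1, so corank 2. A Groebner basis of the Jacobian ideal J(f) in C{u,v,w} is {v^3, u^2 - 3*v^2/11, u*v - 6*v^2/11, w}; counting standard monomials gives mu = 4. Corank 2; j^3 = -(2*u - v)*(5*u^2 - 4*u*v + v^2) splits into three distinct lines over C (the quadratic factor has nonzero discriminant), so D_4. The Hessian of g at 0 is [[0, 0, 0], [0, 0, 0], [0, 0, 2]] with rank 1, so corank 2. A Groebner basis of the Jacobian ideal J(g) in C{u,v,w} is {v^3, u^2 - 6*v^2, u*v + 3*v^2, w}; counting standard monomials gives mu = 4. Corank 2; j^3 = 3*v*(u^2 + 6*u*v + 10*v^2) splits into three distinct lines over C (the quadratic factor has nonzero discriminant), so D_4. Both have type D_4, hence right-equivalent.

Yes.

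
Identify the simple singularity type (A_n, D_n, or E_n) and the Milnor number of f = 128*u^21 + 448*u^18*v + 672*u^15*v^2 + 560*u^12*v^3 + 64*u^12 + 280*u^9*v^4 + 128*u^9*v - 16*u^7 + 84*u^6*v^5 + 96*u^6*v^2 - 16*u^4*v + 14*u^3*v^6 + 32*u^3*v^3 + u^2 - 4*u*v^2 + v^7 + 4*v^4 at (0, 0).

The Hessian of f at 0 is [[2, 0], [0, 0]] with rank 1, so corank 1. A Groebner basis of the Jacobian ideal J(f) in C{u,v} is {u^3, -u/2 + v^2}; counting standard monomials gives mu = 6. Corank 1: A-series; mu = 6 gives A_6.

Type A6, Milnor number mu = 6.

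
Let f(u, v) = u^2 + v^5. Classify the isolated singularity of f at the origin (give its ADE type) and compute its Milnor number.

Type A_{4}, Milnor number mu = 4.

The Hessian of f at 0 is [[2, 0], [0, 0]] with rank 1, so corank 1. A Groebner basis of the Jacobian ideal J(f) in C{u,v} is {v^4, u}; counting standard monomials gives mu = 4. Corank 1: A-series; mu = 4 gives A_4.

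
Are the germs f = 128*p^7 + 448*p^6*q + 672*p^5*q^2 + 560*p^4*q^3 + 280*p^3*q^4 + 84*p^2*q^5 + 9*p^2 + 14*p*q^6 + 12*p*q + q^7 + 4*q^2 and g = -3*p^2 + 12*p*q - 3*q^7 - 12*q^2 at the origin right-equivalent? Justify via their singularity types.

The Hessian of f at 0 is [[18, 12], [12, 8]] with rank 1, so corank 1. A Groebner basis of the Jacobian ideal J(f) in C{p,q} is {q^6, p + 2*q/3}; counting standard monomials gives mu = 6. Corank 1: A-series; mu = 6 gives A_6. The Hessian of g at 0 is [[-6, 12], [12, -24]] with rank 1, so corank 1. A Groebner basis of the Jacobian ideal J(g) in C{p,q} is {q^6, p - 2*q}; counting standard monomials gives mu = 6. Corank 1: A-series; mu = 6 gives A_6. Both have type A_6, hence right-equivalent.

Yes.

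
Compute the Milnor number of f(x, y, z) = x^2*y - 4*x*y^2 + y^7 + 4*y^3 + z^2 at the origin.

8

The Hessian of f at 0 has rank 1. Corank 2; j^3 = y*(x - 2*y)^2 has shape L^2 M (L != M), so D-series; mu = 8 gives D_8.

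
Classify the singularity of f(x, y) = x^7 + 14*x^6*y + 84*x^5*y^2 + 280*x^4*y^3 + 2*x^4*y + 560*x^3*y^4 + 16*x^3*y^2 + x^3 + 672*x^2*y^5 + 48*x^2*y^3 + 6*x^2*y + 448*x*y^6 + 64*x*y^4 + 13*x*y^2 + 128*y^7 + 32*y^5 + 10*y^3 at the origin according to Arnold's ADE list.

D_4

The Hessian of f at 0 is [[0, 0], [0, 0]] with rank 0, so corank 2. A Groebner basis of the Jacobian ideal J(f) in C{x,y} is {y^3, x^2 - 11*y^2/3, x*y + 2*y^2}; counting standard monomials gives mu = 4. Corank 2; j^3 = (x + 2*y)*(x^2 + 4*x*y + 5*y^2) splits into three distinct lines over C (the quadratic factor has nonzero discriminant), so D_4.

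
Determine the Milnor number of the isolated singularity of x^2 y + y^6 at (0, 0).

7

The Hessian of f at 0 has rank 0. Corank 2; j^3 = x^2*y has shape L^2 M (L != M), so D-series; mu = 7 gives D_7.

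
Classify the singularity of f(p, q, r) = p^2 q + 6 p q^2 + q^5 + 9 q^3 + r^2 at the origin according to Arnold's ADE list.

D_{6}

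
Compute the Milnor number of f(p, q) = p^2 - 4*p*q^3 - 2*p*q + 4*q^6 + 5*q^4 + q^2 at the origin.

The Hessian of f at 0 has rank 1. Corank 1: A-series; mu = 3 gives A_3.

3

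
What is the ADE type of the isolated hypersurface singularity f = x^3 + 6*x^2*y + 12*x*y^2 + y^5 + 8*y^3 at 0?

E8

The Hessian of f at 0 is [[0, 0], [0, 0]] with rank 0, so corank 2. A Groebner basis of the Jacobian ideal J(f) in C{x,y} is {y^4, x^2 + 4*x*y + 4*y^2}; counting standard monomials gives mu = 8. Corank 2; j^3 = (x + 2*y)^3 is a perfect cube, so E-series; the 5-jet and mu = 8 give E_8.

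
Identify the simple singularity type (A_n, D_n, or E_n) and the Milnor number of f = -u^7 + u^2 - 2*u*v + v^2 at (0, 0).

Type A6, Milnor number mu = 6.

The Hessian of f at 0 is [[2, -2], [-2, 2]] with rank 1, so corank 1. A Groebner basis of the Jacobian ideal J(f) in C{u,v} is {v^6, u - v}; counting standard monomials gives mu = 6. Corank 1: A-series; mu = 6 gives A_6.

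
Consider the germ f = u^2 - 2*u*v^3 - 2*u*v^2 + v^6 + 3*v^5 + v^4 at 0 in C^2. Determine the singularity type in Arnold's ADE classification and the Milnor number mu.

The Hessian of f at 0 has rank 1. Corank 1: A-series; mu = 4 gives A_4.

Type A4, Milnor number mu = 4.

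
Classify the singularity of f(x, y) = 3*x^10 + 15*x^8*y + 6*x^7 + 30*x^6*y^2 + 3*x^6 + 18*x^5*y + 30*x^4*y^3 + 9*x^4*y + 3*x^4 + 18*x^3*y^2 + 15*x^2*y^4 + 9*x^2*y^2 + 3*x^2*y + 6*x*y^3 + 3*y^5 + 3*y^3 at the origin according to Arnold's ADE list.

D4

The Hessian of f at 0 is [[0, 0], [0, 0]] with rank 0, so corank 2. A Groebner basis of the Jacobian ideal J(f) in C{x,y} is {y^3, x^2 + 3*y^2, x*y}; counting standard monomials gives mu = 4. Corank 2; j^3 = 3*y*(x^2 + y^2) splits into three distinct lines over C (the quadratic factor has nonzero discriminant), so D_4.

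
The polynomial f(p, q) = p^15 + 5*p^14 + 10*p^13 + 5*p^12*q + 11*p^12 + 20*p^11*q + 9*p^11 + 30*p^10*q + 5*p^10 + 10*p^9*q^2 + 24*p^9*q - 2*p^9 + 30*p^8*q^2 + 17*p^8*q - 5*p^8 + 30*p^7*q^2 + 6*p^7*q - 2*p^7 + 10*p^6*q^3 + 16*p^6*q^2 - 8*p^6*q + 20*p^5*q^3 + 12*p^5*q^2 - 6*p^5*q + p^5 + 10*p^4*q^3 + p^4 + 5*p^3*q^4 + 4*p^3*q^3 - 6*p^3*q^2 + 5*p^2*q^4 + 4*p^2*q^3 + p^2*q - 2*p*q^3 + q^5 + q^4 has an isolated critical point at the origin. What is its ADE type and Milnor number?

The Hessian of f at 0 has rank 0. Corank 2; j^3 = p^2*q has shape L^2 M (L != M), so D-series; mu = 5 gives D_5.

Type D5, Milnor number mu = 5.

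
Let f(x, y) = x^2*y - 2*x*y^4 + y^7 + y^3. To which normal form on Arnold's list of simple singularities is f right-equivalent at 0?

D_4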